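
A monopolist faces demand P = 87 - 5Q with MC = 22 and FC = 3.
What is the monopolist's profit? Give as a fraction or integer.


MR = MC: 87 - 10Q = 22
Q* = 13/2
P* = 87 - 5*13/2 = 109/2
Profit = (P* - MC)*Q* - FC
= (109/2 - 22)*13/2 - 3
= 65/2*13/2 - 3
= 845/4 - 3 = 833/4

833/4


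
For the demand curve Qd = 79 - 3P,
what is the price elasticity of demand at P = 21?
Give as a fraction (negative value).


dQ/dP = -3
At P = 21: Q = 79 - 3*21 = 16
E = (dQ/dP)(P/Q) = (-3)(21/16) = -63/16

-63/16


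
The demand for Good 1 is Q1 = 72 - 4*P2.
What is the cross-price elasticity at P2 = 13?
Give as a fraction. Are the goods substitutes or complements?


dQ1/dP2 = -4
At P2 = 13: Q1 = 72 - 4*13 = 20
Exy = (dQ1/dP2)(P2/Q1) = -4 * 13 / 20 = -13/5
Since Exy < 0, the goods are complements.

-13/5 (complements)


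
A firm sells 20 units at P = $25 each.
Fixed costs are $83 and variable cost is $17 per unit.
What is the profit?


Total Revenue = P * Q = 25 * 20 = $500
Total Cost = FC + VC*Q = 83 + 17*20 = $423
Profit = TR - TC = 500 - 423 = $77

$77


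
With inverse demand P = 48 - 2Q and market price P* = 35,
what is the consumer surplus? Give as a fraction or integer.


Maximum willingness to pay (at Q=0): P_max = 48
Quantity demanded at P* = 35:
Q* = (48 - 35)/2 = 13/2
CS = (1/2) * Q* * (P_max - P*)
CS = (1/2) * 13/2 * (48 - 35)
CS = (1/2) * 13/2 * 13 = 169/4

169/4


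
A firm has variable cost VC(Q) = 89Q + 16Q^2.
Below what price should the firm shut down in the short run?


AVC(Q) = VC(Q)/Q = 89 + 16Q
AVC is increasing in Q, so minimum AVC is at Q -> 0+.
Min AVC = 89
The firm should shut down if P < 89.

89


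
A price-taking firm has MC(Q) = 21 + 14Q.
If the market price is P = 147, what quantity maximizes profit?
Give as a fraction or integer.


In perfect competition, profit is maximized where P = MC.
147 = 21 + 14Q
126 = 14Q
Q* = 126/14 = 9

9


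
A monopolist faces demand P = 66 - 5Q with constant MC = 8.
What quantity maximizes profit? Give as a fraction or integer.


TR = P*Q = (66 - 5Q)Q = 66Q - 5Q^2
MR = dTR/dQ = 66 - 10Q
Set MR = MC:
66 - 10Q = 8
58 = 10Q
Q* = 58/10 = 29/5

29/5


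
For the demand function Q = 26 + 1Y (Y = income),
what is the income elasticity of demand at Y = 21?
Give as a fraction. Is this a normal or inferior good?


dQ/dY = 1
At Y = 21: Q = 26 + 1*21 = 47
Ey = (dQ/dY)(Y/Q) = 1 * 21 / 47 = 21/47
Since Ey > 0, this is a normal good.

21/47 (normal good)


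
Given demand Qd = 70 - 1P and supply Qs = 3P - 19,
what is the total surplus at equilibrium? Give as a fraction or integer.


Find equilibrium: 70 - 1P = 3P - 19
70 + 19 = 4P
P* = 89/4 = 89/4
Q* = 3*89/4 - 19 = 191/4
Inverse demand: P = 70 - Q/1, so P_max = 70
Inverse supply: P = 19/3 + Q/3, so P_min = 19/3
CS = (1/2) * 191/4 * (70 - 89/4) = 36481/32
PS = (1/2) * 191/4 * (89/4 - 19/3) = 36481/96
TS = CS + PS = 36481/32 + 36481/96 = 36481/24

36481/24


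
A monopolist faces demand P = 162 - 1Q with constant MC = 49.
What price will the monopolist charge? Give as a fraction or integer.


MR = 162 - 2Q
Set MR = MC: 162 - 2Q = 49
Q* = 113/2
Substitute into demand:
P* = 162 - 1*113/2 = 211/2

211/2


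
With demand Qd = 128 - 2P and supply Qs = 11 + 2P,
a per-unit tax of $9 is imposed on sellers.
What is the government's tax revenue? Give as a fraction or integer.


With tax on sellers, new supply: Qs' = 11 + 2(P - 9)
= 2P - 7
New equilibrium quantity:
Q_new = 121/2
Tax revenue = tax * Q_new = 9 * 121/2 = 1089/2

1089/2


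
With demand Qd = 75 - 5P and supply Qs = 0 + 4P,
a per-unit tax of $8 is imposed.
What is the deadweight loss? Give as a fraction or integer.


Pre-tax equilibrium quantity: Q* = 100/3
Post-tax equilibrium quantity: Q_tax = 140/9
Reduction in quantity: Q* - Q_tax = 160/9
DWL = (1/2) * tax * (Q* - Q_tax)
DWL = (1/2) * 8 * 160/9 = 640/9

640/9


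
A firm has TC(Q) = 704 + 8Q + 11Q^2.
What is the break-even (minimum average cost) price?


AC(Q) = 704/Q + 8 + 11Q
To minimize: dAC/dQ = -704/Q^2 + 11 = 0
Q^2 = 704/11 = 64
Q* = 8
Min AC = 704/8 + 8 + 11*8
Min AC = 88 + 8 + 88 = 184

184


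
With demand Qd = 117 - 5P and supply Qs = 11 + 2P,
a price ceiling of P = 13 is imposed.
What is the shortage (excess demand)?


At P = 13:
Qd = 117 - 5*13 = 52
Qs = 11 + 2*13 = 37
Shortage = Qd - Qs = 52 - 37 = 15

15


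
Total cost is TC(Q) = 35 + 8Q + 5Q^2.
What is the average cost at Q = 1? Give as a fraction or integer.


TC(1) = 35 + 8*1 + 5*1^2
TC(1) = 35 + 8 + 5 = 48
AC = TC/Q = 48/1 = 48

48


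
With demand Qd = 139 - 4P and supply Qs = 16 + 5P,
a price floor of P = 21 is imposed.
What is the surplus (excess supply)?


At P = 21:
Qd = 139 - 4*21 = 55
Qs = 16 + 5*21 = 121
Surplus = Qs - Qd = 121 - 55 = 66

66


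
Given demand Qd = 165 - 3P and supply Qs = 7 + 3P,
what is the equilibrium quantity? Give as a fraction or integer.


First find equilibrium price:
165 - 3P = 7 + 3P
P* = 158/6 = 79/3
Then substitute into demand:
Q* = 165 - 3 * 79/3 = 86

86


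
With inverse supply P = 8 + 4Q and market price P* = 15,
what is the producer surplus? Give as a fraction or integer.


Minimum supply price (at Q=0): P_min = 8
Quantity supplied at P* = 15:
Q* = (15 - 8)/4 = 7/4
PS = (1/2) * Q* * (P* - P_min)
PS = (1/2) * 7/4 * (15 - 8)
PS = (1/2) * 7/4 * 7 = 49/8

49/8


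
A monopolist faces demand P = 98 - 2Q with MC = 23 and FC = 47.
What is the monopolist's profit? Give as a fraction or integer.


MR = MC: 98 - 4Q = 23
Q* = 75/4
P* = 98 - 2*75/4 = 121/2
Profit = (P* - MC)*Q* - FC
= (121/2 - 23)*75/4 - 47
= 75/2*75/4 - 47
= 5625/8 - 47 = 5249/8

5249/8


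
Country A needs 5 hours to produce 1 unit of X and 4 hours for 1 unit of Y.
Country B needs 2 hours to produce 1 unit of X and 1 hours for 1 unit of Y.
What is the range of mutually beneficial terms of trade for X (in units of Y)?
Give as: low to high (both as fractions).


Opportunity cost of X for Country A = hours_X / hours_Y = 5/4 = 5/4 units of Y
Opportunity cost of X for Country B = hours_X / hours_Y = 2/1 = 2 units of Y
Terms of trade must be between the two opportunity costs.
Range: 5/4 to 2

5/4 to 2


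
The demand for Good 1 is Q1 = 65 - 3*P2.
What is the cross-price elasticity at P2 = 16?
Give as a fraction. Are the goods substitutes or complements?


dQ1/dP2 = -3
At P2 = 16: Q1 = 65 - 3*16 = 17
Exy = (dQ1/dP2)(P2/Q1) = -3 * 16 / 17 = -48/17
Since Exy < 0, the goods are complements.

-48/17 (complements)


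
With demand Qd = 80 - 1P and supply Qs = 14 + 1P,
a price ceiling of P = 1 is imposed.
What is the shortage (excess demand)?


At P = 1:
Qd = 80 - 1*1 = 79
Qs = 14 + 1*1 = 15
Shortage = Qd - Qs = 79 - 15 = 64

64


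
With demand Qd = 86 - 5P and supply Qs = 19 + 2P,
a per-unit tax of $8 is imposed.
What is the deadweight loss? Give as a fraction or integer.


Pre-tax equilibrium quantity: Q* = 267/7
Post-tax equilibrium quantity: Q_tax = 187/7
Reduction in quantity: Q* - Q_tax = 80/7
DWL = (1/2) * tax * (Q* - Q_tax)
DWL = (1/2) * 8 * 80/7 = 320/7

320/7


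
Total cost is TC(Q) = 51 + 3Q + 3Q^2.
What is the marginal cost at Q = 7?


MC = dTC/dQ = 3 + 2*3*Q
At Q = 7:
MC = 3 + 6*7
MC = 3 + 42 = 45

45


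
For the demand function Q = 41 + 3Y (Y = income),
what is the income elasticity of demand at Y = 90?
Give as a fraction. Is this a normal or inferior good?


dQ/dY = 3
At Y = 90: Q = 41 + 3*90 = 311
Ey = (dQ/dY)(Y/Q) = 3 * 90 / 311 = 270/311
Since Ey > 0, this is a normal good.

270/311 (normal good)


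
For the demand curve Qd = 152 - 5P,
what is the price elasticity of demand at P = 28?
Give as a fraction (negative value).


dQ/dP = -5
At P = 28: Q = 152 - 5*28 = 12
E = (dQ/dP)(P/Q) = (-5)(28/12) = -35/3

-35/3


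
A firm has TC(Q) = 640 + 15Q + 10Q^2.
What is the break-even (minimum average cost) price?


AC(Q) = 640/Q + 15 + 10Q
To minimize: dAC/dQ = -640/Q^2 + 10 = 0
Q^2 = 640/10 = 64
Q* = 8
Min AC = 640/8 + 15 + 10*8
Min AC = 80 + 15 + 80 = 175

175


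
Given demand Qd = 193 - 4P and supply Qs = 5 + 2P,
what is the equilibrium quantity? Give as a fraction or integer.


First find equilibrium price:
193 - 4P = 5 + 2P
P* = 188/6 = 94/3
Then substitute into demand:
Q* = 193 - 4 * 94/3 = 203/3

203/3


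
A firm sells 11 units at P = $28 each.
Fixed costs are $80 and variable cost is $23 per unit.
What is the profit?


Total Revenue = P * Q = 28 * 11 = $308
Total Cost = FC + VC*Q = 80 + 23*11 = $333
Profit = TR - TC = 308 - 333 = $-25

$-25


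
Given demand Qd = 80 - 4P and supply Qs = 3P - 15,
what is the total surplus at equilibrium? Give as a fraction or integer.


Find equilibrium: 80 - 4P = 3P - 15
80 + 15 = 7P
P* = 95/7 = 95/7
Q* = 3*95/7 - 15 = 180/7
Inverse demand: P = 20 - Q/4, so P_max = 20
Inverse supply: P = 5 + Q/3, so P_min = 5
CS = (1/2) * 180/7 * (20 - 95/7) = 4050/49
PS = (1/2) * 180/7 * (95/7 - 5) = 5400/49
TS = CS + PS = 4050/49 + 5400/49 = 1350/7

1350/7


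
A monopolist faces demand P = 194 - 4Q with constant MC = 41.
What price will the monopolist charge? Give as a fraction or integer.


MR = 194 - 8Q
Set MR = MC: 194 - 8Q = 41
Q* = 153/8
Substitute into demand:
P* = 194 - 4*153/8 = 235/2

235/2


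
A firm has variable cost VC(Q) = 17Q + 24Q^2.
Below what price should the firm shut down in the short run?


AVC(Q) = VC(Q)/Q = 17 + 24Q
AVC is increasing in Q, so minimum AVC is at Q -> 0+.
Min AVC = 17
The firm should shut down if P < 17.

17


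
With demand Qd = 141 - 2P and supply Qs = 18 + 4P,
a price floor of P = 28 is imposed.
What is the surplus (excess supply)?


At P = 28:
Qd = 141 - 2*28 = 85
Qs = 18 + 4*28 = 130
Surplus = Qs - Qd = 130 - 85 = 45

45


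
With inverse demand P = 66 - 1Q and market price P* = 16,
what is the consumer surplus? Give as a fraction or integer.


Maximum willingness to pay (at Q=0): P_max = 66
Quantity demanded at P* = 16:
Q* = (66 - 16)/1 = 50
CS = (1/2) * Q* * (P_max - P*)
CS = (1/2) * 50 * (66 - 16)
CS = (1/2) * 50 * 50 = 1250

1250


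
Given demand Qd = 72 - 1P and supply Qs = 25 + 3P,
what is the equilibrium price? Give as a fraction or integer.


At equilibrium, Qd = Qs.
72 - 1P = 25 + 3P
72 - 25 = 1P + 3P
47 = 4P
P* = 47/4 = 47/4

47/4


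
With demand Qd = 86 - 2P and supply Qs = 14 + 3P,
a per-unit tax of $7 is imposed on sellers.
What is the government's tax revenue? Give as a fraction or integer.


With tax on sellers, new supply: Qs' = 14 + 3(P - 7)
= 3P - 7
New equilibrium quantity:
Q_new = 244/5
Tax revenue = tax * Q_new = 7 * 244/5 = 1708/5

1708/5


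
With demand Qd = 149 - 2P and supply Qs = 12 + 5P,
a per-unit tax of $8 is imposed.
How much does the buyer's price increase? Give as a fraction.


With a per-unit tax, the buyer's price increase depends on relative slopes.
Supply slope: d = 5, Demand slope: b = 2
Buyer's price increase = d * tax / (b + d)
= 5 * 8 / (2 + 5)
= 40 / 7 = 40/7

40/7


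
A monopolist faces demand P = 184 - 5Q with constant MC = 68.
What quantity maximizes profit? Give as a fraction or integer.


TR = P*Q = (184 - 5Q)Q = 184Q - 5Q^2
MR = dTR/dQ = 184 - 10Q
Set MR = MC:
184 - 10Q = 68
116 = 10Q
Q* = 116/10 = 58/5

58/5


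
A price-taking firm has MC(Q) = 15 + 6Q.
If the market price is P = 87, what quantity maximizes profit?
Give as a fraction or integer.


In perfect competition, profit is maximized where P = MC.
87 = 15 + 6Q
72 = 6Q
Q* = 72/6 = 12

12


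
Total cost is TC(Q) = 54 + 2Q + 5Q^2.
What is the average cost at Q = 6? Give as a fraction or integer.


TC(6) = 54 + 2*6 + 5*6^2
TC(6) = 54 + 12 + 180 = 246
AC = TC/Q = 246/6 = 41

41


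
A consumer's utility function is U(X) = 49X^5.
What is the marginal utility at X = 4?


MU = dU/dX = 49*5*X^(5-1)
MU = 245*X^4
At X = 4:
MU = 245 * 4^4
MU = 245 * 256 = 62720

62720


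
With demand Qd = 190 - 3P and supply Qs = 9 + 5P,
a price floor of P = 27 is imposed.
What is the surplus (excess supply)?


At P = 27:
Qd = 190 - 3*27 = 109
Qs = 9 + 5*27 = 144
Surplus = Qs - Qd = 144 - 109 = 35

35


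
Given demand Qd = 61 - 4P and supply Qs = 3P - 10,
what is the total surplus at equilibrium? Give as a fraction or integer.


Find equilibrium: 61 - 4P = 3P - 10
61 + 10 = 7P
P* = 71/7 = 71/7
Q* = 3*71/7 - 10 = 143/7
Inverse demand: P = 61/4 - Q/4, so P_max = 61/4
Inverse supply: P = 10/3 + Q/3, so P_min = 10/3
CS = (1/2) * 143/7 * (61/4 - 71/7) = 20449/392
PS = (1/2) * 143/7 * (71/7 - 10/3) = 20449/294
TS = CS + PS = 20449/392 + 20449/294 = 20449/168

20449/168


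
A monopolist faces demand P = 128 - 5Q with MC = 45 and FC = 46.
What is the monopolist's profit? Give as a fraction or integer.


MR = MC: 128 - 10Q = 45
Q* = 83/10
P* = 128 - 5*83/10 = 173/2
Profit = (P* - MC)*Q* - FC
= (173/2 - 45)*83/10 - 46
= 83/2*83/10 - 46
= 6889/20 - 46 = 5969/20

5969/20


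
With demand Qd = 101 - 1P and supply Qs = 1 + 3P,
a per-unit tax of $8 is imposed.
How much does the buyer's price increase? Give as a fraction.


With a per-unit tax, the buyer's price increase depends on relative slopes.
Supply slope: d = 3, Demand slope: b = 1
Buyer's price increase = d * tax / (b + d)
= 3 * 8 / (1 + 3)
= 24 / 4 = 6

6


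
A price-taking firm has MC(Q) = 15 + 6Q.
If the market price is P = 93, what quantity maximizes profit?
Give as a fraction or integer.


In perfect competition, profit is maximized where P = MC.
93 = 15 + 6Q
78 = 6Q
Q* = 78/6 = 13

13


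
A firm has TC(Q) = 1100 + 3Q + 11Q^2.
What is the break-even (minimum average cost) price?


AC(Q) = 1100/Q + 3 + 11Q
To minimize: dAC/dQ = -1100/Q^2 + 11 = 0
Q^2 = 1100/11 = 100
Q* = 10
Min AC = 1100/10 + 3 + 11*10
Min AC = 110 + 3 + 110 = 223

223


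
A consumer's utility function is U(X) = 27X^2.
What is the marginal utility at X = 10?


MU = dU/dX = 27*2*X^(2-1)
MU = 54*X^1
At X = 10:
MU = 54 * 10^1
MU = 54 * 10 = 540

540


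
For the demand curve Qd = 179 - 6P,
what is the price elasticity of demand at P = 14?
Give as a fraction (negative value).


dQ/dP = -6
At P = 14: Q = 179 - 6*14 = 95
E = (dQ/dP)(P/Q) = (-6)(14/95) = -84/95

-84/95


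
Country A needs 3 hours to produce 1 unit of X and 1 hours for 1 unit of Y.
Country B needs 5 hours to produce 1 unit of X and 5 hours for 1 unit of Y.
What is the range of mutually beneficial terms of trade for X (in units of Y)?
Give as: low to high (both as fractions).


Opportunity cost of X for Country A = hours_X / hours_Y = 3/1 = 3 units of Y
Opportunity cost of X for Country B = hours_X / hours_Y = 5/5 = 1 units of Y
Terms of trade must be between the two opportunity costs.
Range: 1 to 3

1 to 3


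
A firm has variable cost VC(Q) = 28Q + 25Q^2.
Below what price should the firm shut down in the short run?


AVC(Q) = VC(Q)/Q = 28 + 25Q
AVC is increasing in Q, so minimum AVC is at Q -> 0+.
Min AVC = 28
The firm should shut down if P < 28.

28


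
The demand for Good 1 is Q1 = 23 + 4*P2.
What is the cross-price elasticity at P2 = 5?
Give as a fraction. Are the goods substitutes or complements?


dQ1/dP2 = 4
At P2 = 5: Q1 = 23 + 4*5 = 43
Exy = (dQ1/dP2)(P2/Q1) = 4 * 5 / 43 = 20/43
Since Exy > 0, the goods are substitutes.

20/43 (substitutes)


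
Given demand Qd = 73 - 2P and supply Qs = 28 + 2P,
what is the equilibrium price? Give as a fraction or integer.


At equilibrium, Qd = Qs.
73 - 2P = 28 + 2P
73 - 28 = 2P + 2P
45 = 4P
P* = 45/4 = 45/4

45/4


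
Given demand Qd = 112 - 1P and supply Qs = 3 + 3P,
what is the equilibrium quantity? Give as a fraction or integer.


First find equilibrium price:
112 - 1P = 3 + 3P
P* = 109/4 = 109/4
Then substitute into demand:
Q* = 112 - 1 * 109/4 = 339/4

339/4


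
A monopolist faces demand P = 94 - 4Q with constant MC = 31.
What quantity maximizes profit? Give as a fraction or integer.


TR = P*Q = (94 - 4Q)Q = 94Q - 4Q^2
MR = dTR/dQ = 94 - 8Q
Set MR = MC:
94 - 8Q = 31
63 = 8Q
Q* = 63/8 = 63/8

63/8


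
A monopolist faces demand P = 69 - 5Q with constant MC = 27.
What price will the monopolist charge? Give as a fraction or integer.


MR = 69 - 10Q
Set MR = MC: 69 - 10Q = 27
Q* = 21/5
Substitute into demand:
P* = 69 - 5*21/5 = 48

48


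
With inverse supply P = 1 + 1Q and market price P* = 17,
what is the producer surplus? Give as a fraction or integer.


Minimum supply price (at Q=0): P_min = 1
Quantity supplied at P* = 17:
Q* = (17 - 1)/1 = 16
PS = (1/2) * Q* * (P* - P_min)
PS = (1/2) * 16 * (17 - 1)
PS = (1/2) * 16 * 16 = 128

128


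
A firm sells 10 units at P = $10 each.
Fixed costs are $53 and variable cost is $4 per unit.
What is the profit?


Total Revenue = P * Q = 10 * 10 = $100
Total Cost = FC + VC*Q = 53 + 4*10 = $93
Profit = TR - TC = 100 - 93 = $7

$7


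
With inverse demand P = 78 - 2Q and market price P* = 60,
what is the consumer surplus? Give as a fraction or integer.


Maximum willingness to pay (at Q=0): P_max = 78
Quantity demanded at P* = 60:
Q* = (78 - 60)/2 = 9
CS = (1/2) * Q* * (P_max - P*)
CS = (1/2) * 9 * (78 - 60)
CS = (1/2) * 9 * 18 = 81

81


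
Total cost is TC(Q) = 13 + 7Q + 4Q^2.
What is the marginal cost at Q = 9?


MC = dTC/dQ = 7 + 2*4*Q
At Q = 9:
MC = 7 + 8*9
MC = 7 + 72 = 79

79


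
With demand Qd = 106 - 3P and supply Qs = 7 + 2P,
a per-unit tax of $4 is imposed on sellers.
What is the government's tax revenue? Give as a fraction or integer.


With tax on sellers, new supply: Qs' = 7 + 2(P - 4)
= 2P - 1
New equilibrium quantity:
Q_new = 209/5
Tax revenue = tax * Q_new = 4 * 209/5 = 836/5

836/5


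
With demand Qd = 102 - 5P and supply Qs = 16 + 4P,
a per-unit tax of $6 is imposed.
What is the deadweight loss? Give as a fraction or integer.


Pre-tax equilibrium quantity: Q* = 488/9
Post-tax equilibrium quantity: Q_tax = 368/9
Reduction in quantity: Q* - Q_tax = 40/3
DWL = (1/2) * tax * (Q* - Q_tax)
DWL = (1/2) * 6 * 40/3 = 40

40


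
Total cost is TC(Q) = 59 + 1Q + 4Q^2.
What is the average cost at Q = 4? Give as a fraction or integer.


TC(4) = 59 + 1*4 + 4*4^2
TC(4) = 59 + 4 + 64 = 127
AC = TC/Q = 127/4 = 127/4

127/4


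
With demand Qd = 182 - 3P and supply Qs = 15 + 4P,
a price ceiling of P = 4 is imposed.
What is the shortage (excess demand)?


At P = 4:
Qd = 182 - 3*4 = 170
Qs = 15 + 4*4 = 31
Shortage = Qd - Qs = 170 - 31 = 139

139


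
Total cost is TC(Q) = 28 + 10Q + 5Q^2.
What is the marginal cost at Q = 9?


MC = dTC/dQ = 10 + 2*5*Q
At Q = 9:
MC = 10 + 10*9
MC = 10 + 90 = 100

100


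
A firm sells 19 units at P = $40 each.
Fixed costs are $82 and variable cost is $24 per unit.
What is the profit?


Total Revenue = P * Q = 40 * 19 = $760
Total Cost = FC + VC*Q = 82 + 24*19 = $538
Profit = TR - TC = 760 - 538 = $222

$222


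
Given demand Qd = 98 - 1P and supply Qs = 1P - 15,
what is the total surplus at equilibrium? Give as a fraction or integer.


Find equilibrium: 98 - 1P = 1P - 15
98 + 15 = 2P
P* = 113/2 = 113/2
Q* = 1*113/2 - 15 = 83/2
Inverse demand: P = 98 - Q/1, so P_max = 98
Inverse supply: P = 15 + Q/1, so P_min = 15
CS = (1/2) * 83/2 * (98 - 113/2) = 6889/8
PS = (1/2) * 83/2 * (113/2 - 15) = 6889/8
TS = CS + PS = 6889/8 + 6889/8 = 6889/4

6889/4


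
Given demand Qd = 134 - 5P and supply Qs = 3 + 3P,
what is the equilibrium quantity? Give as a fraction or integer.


First find equilibrium price:
134 - 5P = 3 + 3P
P* = 131/8 = 131/8
Then substitute into demand:
Q* = 134 - 5 * 131/8 = 417/8

417/8


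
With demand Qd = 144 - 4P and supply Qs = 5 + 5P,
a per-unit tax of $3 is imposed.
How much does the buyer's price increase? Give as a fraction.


With a per-unit tax, the buyer's price increase depends on relative slopes.
Supply slope: d = 5, Demand slope: b = 4
Buyer's price increase = d * tax / (b + d)
= 5 * 3 / (4 + 5)
= 15 / 9 = 5/3

5/3


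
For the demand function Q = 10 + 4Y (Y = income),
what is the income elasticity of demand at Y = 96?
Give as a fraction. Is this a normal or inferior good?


dQ/dY = 4
At Y = 96: Q = 10 + 4*96 = 394
Ey = (dQ/dY)(Y/Q) = 4 * 96 / 394 = 192/197
Since Ey > 0, this is a normal good.

192/197 (normal good)


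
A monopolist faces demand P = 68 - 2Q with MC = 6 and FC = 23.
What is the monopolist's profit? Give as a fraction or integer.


MR = MC: 68 - 4Q = 6
Q* = 31/2
P* = 68 - 2*31/2 = 37
Profit = (P* - MC)*Q* - FC
= (37 - 6)*31/2 - 23
= 31*31/2 - 23
= 961/2 - 23 = 915/2

915/2


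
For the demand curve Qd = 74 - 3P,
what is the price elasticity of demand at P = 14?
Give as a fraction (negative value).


dQ/dP = -3
At P = 14: Q = 74 - 3*14 = 32
E = (dQ/dP)(P/Q) = (-3)(14/32) = -21/16

-21/16


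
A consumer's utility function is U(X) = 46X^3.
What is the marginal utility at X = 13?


MU = dU/dX = 46*3*X^(3-1)
MU = 138*X^2
At X = 13:
MU = 138 * 13^2
MU = 138 * 169 = 23322

23322


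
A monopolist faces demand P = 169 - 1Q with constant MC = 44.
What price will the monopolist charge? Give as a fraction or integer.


MR = 169 - 2Q
Set MR = MC: 169 - 2Q = 44
Q* = 125/2
Substitute into demand:
P* = 169 - 1*125/2 = 213/2

213/2


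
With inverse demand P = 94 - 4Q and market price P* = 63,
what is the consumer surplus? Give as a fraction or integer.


Maximum willingness to pay (at Q=0): P_max = 94
Quantity demanded at P* = 63:
Q* = (94 - 63)/4 = 31/4
CS = (1/2) * Q* * (P_max - P*)
CS = (1/2) * 31/4 * (94 - 63)
CS = (1/2) * 31/4 * 31 = 961/8

961/8


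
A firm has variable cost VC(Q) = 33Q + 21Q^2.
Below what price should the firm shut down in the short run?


AVC(Q) = VC(Q)/Q = 33 + 21Q
AVC is increasing in Q, so minimum AVC is at Q -> 0+.
Min AVC = 33
The firm should shut down if P < 33.

33


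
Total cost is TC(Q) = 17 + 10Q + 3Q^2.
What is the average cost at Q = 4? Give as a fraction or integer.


TC(4) = 17 + 10*4 + 3*4^2
TC(4) = 17 + 40 + 48 = 105
AC = TC/Q = 105/4 = 105/4

105/4


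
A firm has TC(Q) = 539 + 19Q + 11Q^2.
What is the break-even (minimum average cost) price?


AC(Q) = 539/Q + 19 + 11Q
To minimize: dAC/dQ = -539/Q^2 + 11 = 0
Q^2 = 539/11 = 49
Q* = 7
Min AC = 539/7 + 19 + 11*7
Min AC = 77 + 19 + 77 = 173

173


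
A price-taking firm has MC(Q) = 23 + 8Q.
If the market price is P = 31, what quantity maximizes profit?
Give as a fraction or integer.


In perfect competition, profit is maximized where P = MC.
31 = 23 + 8Q
8 = 8Q
Q* = 8/8 = 1

1


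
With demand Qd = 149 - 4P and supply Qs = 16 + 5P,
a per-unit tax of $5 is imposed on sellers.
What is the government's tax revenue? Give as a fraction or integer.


With tax on sellers, new supply: Qs' = 16 + 5(P - 5)
= 5P - 9
New equilibrium quantity:
Q_new = 709/9
Tax revenue = tax * Q_new = 5 * 709/9 = 3545/9

3545/9


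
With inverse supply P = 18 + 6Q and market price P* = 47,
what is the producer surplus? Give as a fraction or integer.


Minimum supply price (at Q=0): P_min = 18
Quantity supplied at P* = 47:
Q* = (47 - 18)/6 = 29/6
PS = (1/2) * Q* * (P* - P_min)
PS = (1/2) * 29/6 * (47 - 18)
PS = (1/2) * 29/6 * 29 = 841/12

841/12


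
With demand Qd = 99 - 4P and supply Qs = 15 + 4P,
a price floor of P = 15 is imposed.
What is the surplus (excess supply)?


At P = 15:
Qd = 99 - 4*15 = 39
Qs = 15 + 4*15 = 75
Surplus = Qs - Qd = 75 - 39 = 36

36


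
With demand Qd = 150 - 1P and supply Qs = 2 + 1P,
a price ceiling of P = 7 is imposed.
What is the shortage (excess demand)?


At P = 7:
Qd = 150 - 1*7 = 143
Qs = 2 + 1*7 = 9
Shortage = Qd - Qs = 143 - 9 = 134

134


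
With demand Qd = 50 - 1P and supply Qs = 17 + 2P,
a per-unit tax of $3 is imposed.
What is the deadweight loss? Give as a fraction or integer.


Pre-tax equilibrium quantity: Q* = 39
Post-tax equilibrium quantity: Q_tax = 37
Reduction in quantity: Q* - Q_tax = 2
DWL = (1/2) * tax * (Q* - Q_tax)
DWL = (1/2) * 3 * 2 = 3

3


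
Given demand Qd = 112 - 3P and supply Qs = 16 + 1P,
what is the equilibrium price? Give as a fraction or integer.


At equilibrium, Qd = Qs.
112 - 3P = 16 + 1P
112 - 16 = 3P + 1P
96 = 4P
P* = 96/4 = 24

24


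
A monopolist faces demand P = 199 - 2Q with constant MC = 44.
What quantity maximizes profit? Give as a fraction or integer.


TR = P*Q = (199 - 2Q)Q = 199Q - 2Q^2
MR = dTR/dQ = 199 - 4Q
Set MR = MC:
199 - 4Q = 44
155 = 4Q
Q* = 155/4 = 155/4

155/4


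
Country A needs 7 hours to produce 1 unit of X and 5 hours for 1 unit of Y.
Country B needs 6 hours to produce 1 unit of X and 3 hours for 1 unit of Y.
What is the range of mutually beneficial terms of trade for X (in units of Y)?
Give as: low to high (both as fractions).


Opportunity cost of X for Country A = hours_X / hours_Y = 7/5 = 7/5 units of Y
Opportunity cost of X for Country B = hours_X / hours_Y = 6/3 = 2 units of Y
Terms of trade must be between the two opportunity costs.
Range: 7/5 to 2

7/5 to 2


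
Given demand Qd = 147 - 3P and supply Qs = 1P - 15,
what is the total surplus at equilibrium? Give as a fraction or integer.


Find equilibrium: 147 - 3P = 1P - 15
147 + 15 = 4P
P* = 162/4 = 81/2
Q* = 1*81/2 - 15 = 51/2
Inverse demand: P = 49 - Q/3, so P_max = 49
Inverse supply: P = 15 + Q/1, so P_min = 15
CS = (1/2) * 51/2 * (49 - 81/2) = 867/8
PS = (1/2) * 51/2 * (81/2 - 15) = 2601/8
TS = CS + PS = 867/8 + 2601/8 = 867/2

867/2


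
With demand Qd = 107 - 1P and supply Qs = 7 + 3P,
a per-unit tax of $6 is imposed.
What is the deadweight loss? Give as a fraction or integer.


Pre-tax equilibrium quantity: Q* = 82
Post-tax equilibrium quantity: Q_tax = 155/2
Reduction in quantity: Q* - Q_tax = 9/2
DWL = (1/2) * tax * (Q* - Q_tax)
DWL = (1/2) * 6 * 9/2 = 27/2

27/2


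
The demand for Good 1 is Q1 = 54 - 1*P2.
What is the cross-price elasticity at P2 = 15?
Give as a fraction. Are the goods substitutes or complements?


dQ1/dP2 = -1
At P2 = 15: Q1 = 54 - 1*15 = 39
Exy = (dQ1/dP2)(P2/Q1) = -1 * 15 / 39 = -5/13
Since Exy < 0, the goods are complements.

-5/13 (complements)


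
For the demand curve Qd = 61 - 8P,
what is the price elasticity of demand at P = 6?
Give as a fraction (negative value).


dQ/dP = -8
At P = 6: Q = 61 - 8*6 = 13
E = (dQ/dP)(P/Q) = (-8)(6/13) = -48/13

-48/13


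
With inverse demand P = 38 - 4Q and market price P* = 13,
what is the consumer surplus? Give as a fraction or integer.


Maximum willingness to pay (at Q=0): P_max = 38
Quantity demanded at P* = 13:
Q* = (38 - 13)/4 = 25/4
CS = (1/2) * Q* * (P_max - P*)
CS = (1/2) * 25/4 * (38 - 13)
CS = (1/2) * 25/4 * 25 = 625/8

625/8


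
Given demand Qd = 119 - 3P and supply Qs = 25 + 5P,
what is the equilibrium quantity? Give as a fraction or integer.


First find equilibrium price:
119 - 3P = 25 + 5P
P* = 94/8 = 47/4
Then substitute into demand:
Q* = 119 - 3 * 47/4 = 335/4

335/4


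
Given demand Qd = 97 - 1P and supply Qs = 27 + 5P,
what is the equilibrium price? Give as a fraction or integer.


At equilibrium, Qd = Qs.
97 - 1P = 27 + 5P
97 - 27 = 1P + 5P
70 = 6P
P* = 70/6 = 35/3

35/3


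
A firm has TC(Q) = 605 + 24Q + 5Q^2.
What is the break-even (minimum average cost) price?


AC(Q) = 605/Q + 24 + 5Q
To minimize: dAC/dQ = -605/Q^2 + 5 = 0
Q^2 = 605/5 = 121
Q* = 11
Min AC = 605/11 + 24 + 5*11
Min AC = 55 + 24 + 55 = 134

134


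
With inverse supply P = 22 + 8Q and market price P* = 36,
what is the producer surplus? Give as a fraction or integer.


Minimum supply price (at Q=0): P_min = 22
Quantity supplied at P* = 36:
Q* = (36 - 22)/8 = 7/4
PS = (1/2) * Q* * (P* - P_min)
PS = (1/2) * 7/4 * (36 - 22)
PS = (1/2) * 7/4 * 14 = 49/4

49/4


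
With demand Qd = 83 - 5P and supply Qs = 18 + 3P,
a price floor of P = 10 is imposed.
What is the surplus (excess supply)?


At P = 10:
Qd = 83 - 5*10 = 33
Qs = 18 + 3*10 = 48
Surplus = Qs - Qd = 48 - 33 = 15

15


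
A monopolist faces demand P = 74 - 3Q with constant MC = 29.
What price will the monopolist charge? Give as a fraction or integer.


MR = 74 - 6Q
Set MR = MC: 74 - 6Q = 29
Q* = 15/2
Substitute into demand:
P* = 74 - 3*15/2 = 103/2

103/2


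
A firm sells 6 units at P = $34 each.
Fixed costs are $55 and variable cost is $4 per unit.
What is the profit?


Total Revenue = P * Q = 34 * 6 = $204
Total Cost = FC + VC*Q = 55 + 4*6 = $79
Profit = TR - TC = 204 - 79 = $125

$125


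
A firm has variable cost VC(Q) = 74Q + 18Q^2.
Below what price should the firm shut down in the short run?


AVC(Q) = VC(Q)/Q = 74 + 18Q
AVC is increasing in Q, so minimum AVC is at Q -> 0+.
Min AVC = 74
The firm should shut down if P < 74.

74


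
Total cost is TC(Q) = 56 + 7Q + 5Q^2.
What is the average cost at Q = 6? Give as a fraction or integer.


TC(6) = 56 + 7*6 + 5*6^2
TC(6) = 56 + 42 + 180 = 278
AC = TC/Q = 278/6 = 139/3

139/3


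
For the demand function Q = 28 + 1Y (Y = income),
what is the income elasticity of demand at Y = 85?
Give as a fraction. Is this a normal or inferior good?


dQ/dY = 1
At Y = 85: Q = 28 + 1*85 = 113
Ey = (dQ/dY)(Y/Q) = 1 * 85 / 113 = 85/113
Since Ey > 0, this is a normal good.

85/113 (normal good)


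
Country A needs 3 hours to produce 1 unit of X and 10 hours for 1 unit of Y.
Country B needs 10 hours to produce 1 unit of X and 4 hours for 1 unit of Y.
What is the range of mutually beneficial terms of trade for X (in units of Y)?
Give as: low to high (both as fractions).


Opportunity cost of X for Country A = hours_X / hours_Y = 3/10 = 3/10 units of Y
Opportunity cost of X for Country B = hours_X / hours_Y = 10/4 = 5/2 units of Y
Terms of trade must be between the two opportunity costs.
Range: 3/10 to 5/2

3/10 to 5/2


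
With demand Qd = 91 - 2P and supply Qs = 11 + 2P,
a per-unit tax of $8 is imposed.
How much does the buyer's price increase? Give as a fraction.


With a per-unit tax, the buyer's price increase depends on relative slopes.
Supply slope: d = 2, Demand slope: b = 2
Buyer's price increase = d * tax / (b + d)
= 2 * 8 / (2 + 2)
= 16 / 4 = 4

4


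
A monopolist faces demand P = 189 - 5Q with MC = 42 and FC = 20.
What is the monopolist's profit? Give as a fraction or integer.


MR = MC: 189 - 10Q = 42
Q* = 147/10
P* = 189 - 5*147/10 = 231/2
Profit = (P* - MC)*Q* - FC
= (231/2 - 42)*147/10 - 20
= 147/2*147/10 - 20
= 21609/20 - 20 = 21209/20

21209/20


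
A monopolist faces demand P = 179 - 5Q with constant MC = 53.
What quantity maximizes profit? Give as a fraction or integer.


TR = P*Q = (179 - 5Q)Q = 179Q - 5Q^2
MR = dTR/dQ = 179 - 10Q
Set MR = MC:
179 - 10Q = 53
126 = 10Q
Q* = 126/10 = 63/5

63/5


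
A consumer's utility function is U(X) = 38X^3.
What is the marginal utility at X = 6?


MU = dU/dX = 38*3*X^(3-1)
MU = 114*X^2
At X = 6:
MU = 114 * 6^2
MU = 114 * 36 = 4104

4104


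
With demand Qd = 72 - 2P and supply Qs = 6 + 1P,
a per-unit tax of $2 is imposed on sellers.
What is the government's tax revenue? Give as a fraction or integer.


With tax on sellers, new supply: Qs' = 6 + 1(P - 2)
= 4 + 1P
New equilibrium quantity:
Q_new = 80/3
Tax revenue = tax * Q_new = 2 * 80/3 = 160/3

160/3


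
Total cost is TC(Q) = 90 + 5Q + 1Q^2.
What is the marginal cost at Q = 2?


MC = dTC/dQ = 5 + 2*1*Q
At Q = 2:
MC = 5 + 2*2
MC = 5 + 4 = 9

9


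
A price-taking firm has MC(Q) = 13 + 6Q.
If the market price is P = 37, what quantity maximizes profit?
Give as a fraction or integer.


In perfect competition, profit is maximized where P = MC.
37 = 13 + 6Q
24 = 6Q
Q* = 24/6 = 4

4


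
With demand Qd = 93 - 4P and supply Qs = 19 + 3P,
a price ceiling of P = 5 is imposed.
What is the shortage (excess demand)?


At P = 5:
Qd = 93 - 4*5 = 73
Qs = 19 + 3*5 = 34
Shortage = Qd - Qs = 73 - 34 = 39

39


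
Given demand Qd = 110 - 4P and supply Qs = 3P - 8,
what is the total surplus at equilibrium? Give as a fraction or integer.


Find equilibrium: 110 - 4P = 3P - 8
110 + 8 = 7P
P* = 118/7 = 118/7
Q* = 3*118/7 - 8 = 298/7
Inverse demand: P = 55/2 - Q/4, so P_max = 55/2
Inverse supply: P = 8/3 + Q/3, so P_min = 8/3
CS = (1/2) * 298/7 * (55/2 - 118/7) = 22201/98
PS = (1/2) * 298/7 * (118/7 - 8/3) = 44402/147
TS = CS + PS = 22201/98 + 44402/147 = 22201/42

22201/42


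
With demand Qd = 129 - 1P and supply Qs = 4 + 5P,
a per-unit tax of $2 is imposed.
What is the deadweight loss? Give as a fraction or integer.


Pre-tax equilibrium quantity: Q* = 649/6
Post-tax equilibrium quantity: Q_tax = 213/2
Reduction in quantity: Q* - Q_tax = 5/3
DWL = (1/2) * tax * (Q* - Q_tax)
DWL = (1/2) * 2 * 5/3 = 5/3

5/3


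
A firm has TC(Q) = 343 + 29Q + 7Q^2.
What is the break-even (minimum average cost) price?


AC(Q) = 343/Q + 29 + 7Q
To minimize: dAC/dQ = -343/Q^2 + 7 = 0
Q^2 = 343/7 = 49
Q* = 7
Min AC = 343/7 + 29 + 7*7
Min AC = 49 + 29 + 49 = 127

127


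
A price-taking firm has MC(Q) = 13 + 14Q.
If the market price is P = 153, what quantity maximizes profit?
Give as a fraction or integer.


In perfect competition, profit is maximized where P = MC.
153 = 13 + 14Q
140 = 14Q
Q* = 140/14 = 10

10


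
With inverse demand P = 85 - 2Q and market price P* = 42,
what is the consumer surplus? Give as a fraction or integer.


Maximum willingness to pay (at Q=0): P_max = 85
Quantity demanded at P* = 42:
Q* = (85 - 42)/2 = 43/2
CS = (1/2) * Q* * (P_max - P*)
CS = (1/2) * 43/2 * (85 - 42)
CS = (1/2) * 43/2 * 43 = 1849/4

1849/4


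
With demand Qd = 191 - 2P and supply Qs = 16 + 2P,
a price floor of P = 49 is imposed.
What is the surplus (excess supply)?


At P = 49:
Qd = 191 - 2*49 = 93
Qs = 16 + 2*49 = 114
Surplus = Qs - Qd = 114 - 93 = 21

21


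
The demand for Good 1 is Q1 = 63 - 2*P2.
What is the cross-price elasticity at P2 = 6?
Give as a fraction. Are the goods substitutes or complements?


dQ1/dP2 = -2
At P2 = 6: Q1 = 63 - 2*6 = 51
Exy = (dQ1/dP2)(P2/Q1) = -2 * 6 / 51 = -4/17
Since Exy < 0, the goods are complements.

-4/17 (complements)


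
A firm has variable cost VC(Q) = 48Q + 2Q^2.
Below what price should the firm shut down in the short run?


AVC(Q) = VC(Q)/Q = 48 + 2Q
AVC is increasing in Q, so minimum AVC is at Q -> 0+.
Min AVC = 48
The firm should shut down if P < 48.

48


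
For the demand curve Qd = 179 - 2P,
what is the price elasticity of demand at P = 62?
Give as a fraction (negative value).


dQ/dP = -2
At P = 62: Q = 179 - 2*62 = 55
E = (dQ/dP)(P/Q) = (-2)(62/55) = -124/55

-124/55


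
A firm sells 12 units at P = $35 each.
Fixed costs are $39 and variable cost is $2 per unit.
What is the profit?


Total Revenue = P * Q = 35 * 12 = $420
Total Cost = FC + VC*Q = 39 + 2*12 = $63
Profit = TR - TC = 420 - 63 = $357

$357


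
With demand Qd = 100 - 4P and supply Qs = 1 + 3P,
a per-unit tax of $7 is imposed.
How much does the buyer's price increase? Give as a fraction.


With a per-unit tax, the buyer's price increase depends on relative slopes.
Supply slope: d = 3, Demand slope: b = 4
Buyer's price increase = d * tax / (b + d)
= 3 * 7 / (4 + 3)
= 21 / 7 = 3

3


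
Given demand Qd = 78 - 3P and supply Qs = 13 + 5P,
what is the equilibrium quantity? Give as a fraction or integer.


First find equilibrium price:
78 - 3P = 13 + 5P
P* = 65/8 = 65/8
Then substitute into demand:
Q* = 78 - 3 * 65/8 = 429/8

429/8


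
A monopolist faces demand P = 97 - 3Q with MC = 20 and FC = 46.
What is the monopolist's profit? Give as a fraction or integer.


MR = MC: 97 - 6Q = 20
Q* = 77/6
P* = 97 - 3*77/6 = 117/2
Profit = (P* - MC)*Q* - FC
= (117/2 - 20)*77/6 - 46
= 77/2*77/6 - 46
= 5929/12 - 46 = 5377/12

5377/12


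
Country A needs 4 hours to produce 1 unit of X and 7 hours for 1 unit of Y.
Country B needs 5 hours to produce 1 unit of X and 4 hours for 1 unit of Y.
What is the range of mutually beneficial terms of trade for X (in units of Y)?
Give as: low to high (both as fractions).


Opportunity cost of X for Country A = hours_X / hours_Y = 4/7 = 4/7 units of Y
Opportunity cost of X for Country B = hours_X / hours_Y = 5/4 = 5/4 units of Y
Terms of trade must be between the two opportunity costs.
Range: 4/7 to 5/4

4/7 to 5/4


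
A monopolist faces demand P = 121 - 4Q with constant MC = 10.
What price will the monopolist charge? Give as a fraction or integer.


MR = 121 - 8Q
Set MR = MC: 121 - 8Q = 10
Q* = 111/8
Substitute into demand:
P* = 121 - 4*111/8 = 131/2

131/2


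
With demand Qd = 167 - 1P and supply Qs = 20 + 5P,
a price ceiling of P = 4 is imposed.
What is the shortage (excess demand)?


At P = 4:
Qd = 167 - 1*4 = 163
Qs = 20 + 5*4 = 40
Shortage = Qd - Qs = 163 - 40 = 123

123


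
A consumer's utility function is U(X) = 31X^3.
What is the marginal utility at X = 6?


MU = dU/dX = 31*3*X^(3-1)
MU = 93*X^2
At X = 6:
MU = 93 * 6^2
MU = 93 * 36 = 3348

3348


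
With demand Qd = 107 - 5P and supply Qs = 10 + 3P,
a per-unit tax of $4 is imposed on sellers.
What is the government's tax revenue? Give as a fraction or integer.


With tax on sellers, new supply: Qs' = 10 + 3(P - 4)
= 3P - 2
New equilibrium quantity:
Q_new = 311/8
Tax revenue = tax * Q_new = 4 * 311/8 = 311/2

311/2


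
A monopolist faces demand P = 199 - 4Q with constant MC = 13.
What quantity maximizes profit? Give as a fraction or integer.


TR = P*Q = (199 - 4Q)Q = 199Q - 4Q^2
MR = dTR/dQ = 199 - 8Q
Set MR = MC:
199 - 8Q = 13
186 = 8Q
Q* = 186/8 = 93/4

93/4


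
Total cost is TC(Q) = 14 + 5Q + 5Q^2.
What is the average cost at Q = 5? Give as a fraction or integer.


TC(5) = 14 + 5*5 + 5*5^2
TC(5) = 14 + 25 + 125 = 164
AC = TC/Q = 164/5 = 164/5

164/5


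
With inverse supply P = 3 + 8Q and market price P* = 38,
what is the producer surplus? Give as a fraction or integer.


Minimum supply price (at Q=0): P_min = 3
Quantity supplied at P* = 38:
Q* = (38 - 3)/8 = 35/8
PS = (1/2) * Q* * (P* - P_min)
PS = (1/2) * 35/8 * (38 - 3)
PS = (1/2) * 35/8 * 35 = 1225/16

1225/16


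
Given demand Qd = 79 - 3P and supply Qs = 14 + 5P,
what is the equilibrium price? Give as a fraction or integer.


At equilibrium, Qd = Qs.
79 - 3P = 14 + 5P
79 - 14 = 3P + 5P
65 = 8P
P* = 65/8 = 65/8

65/8


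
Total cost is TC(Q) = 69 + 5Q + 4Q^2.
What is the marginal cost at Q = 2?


MC = dTC/dQ = 5 + 2*4*Q
At Q = 2:
MC = 5 + 8*2
MC = 5 + 16 = 21

21


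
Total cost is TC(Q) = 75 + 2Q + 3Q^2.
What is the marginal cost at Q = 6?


MC = dTC/dQ = 2 + 2*3*Q
At Q = 6:
MC = 2 + 6*6
MC = 2 + 36 = 38

38


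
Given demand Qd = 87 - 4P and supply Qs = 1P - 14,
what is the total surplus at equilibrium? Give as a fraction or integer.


Find equilibrium: 87 - 4P = 1P - 14
87 + 14 = 5P
P* = 101/5 = 101/5
Q* = 1*101/5 - 14 = 31/5
Inverse demand: P = 87/4 - Q/4, so P_max = 87/4
Inverse supply: P = 14 + Q/1, so P_min = 14
CS = (1/2) * 31/5 * (87/4 - 101/5) = 961/200
PS = (1/2) * 31/5 * (101/5 - 14) = 961/50
TS = CS + PS = 961/200 + 961/50 = 961/40

961/40


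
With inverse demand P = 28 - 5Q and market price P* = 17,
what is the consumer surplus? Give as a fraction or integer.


Maximum willingness to pay (at Q=0): P_max = 28
Quantity demanded at P* = 17:
Q* = (28 - 17)/5 = 11/5
CS = (1/2) * Q* * (P_max - P*)
CS = (1/2) * 11/5 * (28 - 17)
CS = (1/2) * 11/5 * 11 = 121/10

121/10


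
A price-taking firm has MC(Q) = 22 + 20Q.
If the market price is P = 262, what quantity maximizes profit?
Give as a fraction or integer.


In perfect competition, profit is maximized where P = MC.
262 = 22 + 20Q
240 = 20Q
Q* = 240/20 = 12

12


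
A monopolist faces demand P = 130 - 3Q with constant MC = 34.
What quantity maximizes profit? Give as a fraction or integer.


TR = P*Q = (130 - 3Q)Q = 130Q - 3Q^2
MR = dTR/dQ = 130 - 6Q
Set MR = MC:
130 - 6Q = 34
96 = 6Q
Q* = 96/6 = 16

16


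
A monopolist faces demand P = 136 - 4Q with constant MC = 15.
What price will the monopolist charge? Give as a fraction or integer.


MR = 136 - 8Q
Set MR = MC: 136 - 8Q = 15
Q* = 121/8
Substitute into demand:
P* = 136 - 4*121/8 = 151/2

151/2


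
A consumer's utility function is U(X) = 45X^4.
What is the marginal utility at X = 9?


MU = dU/dX = 45*4*X^(4-1)
MU = 180*X^3
At X = 9:
MU = 180 * 9^3
MU = 180 * 729 = 131220

131220
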